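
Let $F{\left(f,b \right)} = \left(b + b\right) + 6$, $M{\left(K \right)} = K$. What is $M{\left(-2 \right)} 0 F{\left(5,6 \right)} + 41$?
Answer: $41$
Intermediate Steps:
$F{\left(f,b \right)} = 6 + 2 b$ ($F{\left(f,b \right)} = 2 b + 6 = 6 + 2 b$)
$M{\left(-2 \right)} 0 F{\left(5,6 \right)} + 41 = \left(-2\right) 0 \left(6 + 2 \cdot 6\right) + 41 = 0 \left(6 + 12\right) + 41 = 0 \cdot 18 + 41 = 0 + 41 = 41$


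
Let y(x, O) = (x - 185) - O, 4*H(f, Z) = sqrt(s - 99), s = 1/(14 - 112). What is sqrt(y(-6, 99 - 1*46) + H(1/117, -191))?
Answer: sqrt(-191296 + 14*I*sqrt(19406))/28 ≈ 0.079625 + 15.621*I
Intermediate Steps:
s = -1/98 (s = 1/(-98) = -1/98 ≈ -0.010204)
H(f, Z) = I*sqrt(19406)/56 (H(f, Z) = sqrt(-1/98 - 99)/4 = sqrt(-9703/98)/4 = (I*sqrt(19406)/14)/4 = I*sqrt(19406)/56)
y(x, O) = -185 + x - O (y(x, O) = (-185 + x) - O = -185 + x - O)
sqrt(y(-6, 99 - 1*46) + H(1/117, -191)) = sqrt((-185 - 6 - (99 - 1*46)) + I*sqrt(19406)/56) = sqrt((-185 - 6 - (99 - 46)) + I*sqrt(19406)/56) = sqrt((-185 - 6 - 1*53) + I*sqrt(19406)/56) = sqrt((-185 - 6 - 53) + I*sqrt(19406)/56) = sqrt(-244 + I*sqrt(19406)/56)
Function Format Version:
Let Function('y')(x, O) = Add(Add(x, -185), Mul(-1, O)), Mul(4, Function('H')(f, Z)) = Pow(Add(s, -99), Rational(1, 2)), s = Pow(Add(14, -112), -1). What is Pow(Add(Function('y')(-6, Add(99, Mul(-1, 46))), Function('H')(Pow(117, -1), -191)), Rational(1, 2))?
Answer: Mul(Rational(1, 28), Pow(Add(-191296, Mul(14, I, Pow(19406, Rational(1, 2)))), Rational(1, 2))) ≈ Add(0.079625, Mul(15.621, I))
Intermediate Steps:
s = Rational(-1, 98) (s = Pow(-98, -1) = Rational(-1, 98) ≈ -0.010204)
Function('H')(f, Z) = Mul(Rational(1, 56), I, Pow(19406, Rational(1, 2))) (Function('H')(f, Z) = Mul(Rational(1, 4), Pow(Add(Rational(-1, 98), -99), Rational(1, 2))) = Mul(Rational(1, 4), Pow(Rational(-9703, 98), Rational(1, 2))) = Mul(Rational(1, 4), Mul(Rational(1, 14), I, Pow(19406, Rational(1, 2)))) = Mul(Rational(1, 56), I, Pow(19406, Rational(1, 2))))
Function('y')(x, O) = Add(-185, x, Mul(-1, O)) (Function('y')(x, O) = Add(Add(-185, x), Mul(-1, O)) = Add(-185, x, Mul(-1, O)))
Pow(Add(Function('y')(-6, Add(99, Mul(-1, 46))), Function('H')(Pow(117, -1), -191)), Rational(1, 2)) = Pow(Add(Add(-185, -6, Mul(-1, Add(99, Mul(-1, 46)))), Mul(Rational(1, 56), I, Pow(19406, Rational(1, 2)))), Rational(1, 2)) = Pow(Add(Add(-185, -6, Mul(-1, Add(99, -46))), Mul(Rational(1, 56), I, Pow(19406, Rational(1, 2)))), Rational(1, 2)) = Pow(Add(Add(-185, -6, Mul(-1, 53)), Mul(Rational(1, 56), I, Pow(19406, Rational(1, 2)))), Rational(1, 2)) = Pow(Add(Add(-185, -6, -53), Mul(Rational(1, 56), I, Pow(19406, Rational(1, 2)))), Rational(1, 2)) = Pow(Add(-244, Mul(Rational(1, 56), I, Pow(19406, Rational(1, 2)))), Rational(1, 2))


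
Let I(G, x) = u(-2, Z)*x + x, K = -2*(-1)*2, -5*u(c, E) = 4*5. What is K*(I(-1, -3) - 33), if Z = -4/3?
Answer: -96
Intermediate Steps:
Z = -4/3 (Z = -4*1/3 = -4/3 ≈ -1.3333)
u(c, E) = -4 (u(c, E) = -4*5/5 = -1/5*20 = -4)
K = 4 (K = 2*2 = 4)
I(G, x) = -3*x (I(G, x) = -4*x + x = -3*x)
K*(I(-1, -3) - 33) = 4*(-3*(-3) - 33) = 4*(9 - 33) = 4*(-24) = -96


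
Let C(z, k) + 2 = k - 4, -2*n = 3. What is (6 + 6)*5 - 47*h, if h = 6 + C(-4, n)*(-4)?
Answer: -1632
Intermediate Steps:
n = -3/2 (n = -½*3 = -3/2 ≈ -1.5000)
C(z, k) = -6 + k (C(z, k) = -2 + (k - 4) = -2 + (-4 + k) = -6 + k)
h = 36 (h = 6 + (-6 - 3/2)*(-4) = 6 - 15/2*(-4) = 6 + 30 = 36)
(6 + 6)*5 - 47*h = (6 + 6)*5 - 47*36 = 12*5 - 1692 = 60 - 1692 = -1632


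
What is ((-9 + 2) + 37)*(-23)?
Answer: -690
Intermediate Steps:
((-9 + 2) + 37)*(-23) = (-7 + 37)*(-23) = 30*(-23) = -690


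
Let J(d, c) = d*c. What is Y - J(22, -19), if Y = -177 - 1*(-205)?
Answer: 446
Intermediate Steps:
J(d, c) = c*d
Y = 28 (Y = -177 + 205 = 28)
Y - J(22, -19) = 28 - (-19)*22 = 28 - 1*(-418) = 28 + 418 = 446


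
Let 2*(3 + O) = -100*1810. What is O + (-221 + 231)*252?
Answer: -87983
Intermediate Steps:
O = -90503 (O = -3 + (-100*1810)/2 = -3 + (½)*(-181000) = -3 - 90500 = -90503)
O + (-221 + 231)*252 = -90503 + (-221 + 231)*252 = -90503 + 10*252 = -90503 + 2520 = -87983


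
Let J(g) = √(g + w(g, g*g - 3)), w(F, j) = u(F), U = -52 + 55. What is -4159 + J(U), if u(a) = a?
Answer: -4159 + √6 ≈ -4156.5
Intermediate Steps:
U = 3
w(F, j) = F
J(g) = √2*√g (J(g) = √(g + g) = √(2*g) = √2*√g)
-4159 + J(U) = -4159 + √2*√3 = -4159 + √6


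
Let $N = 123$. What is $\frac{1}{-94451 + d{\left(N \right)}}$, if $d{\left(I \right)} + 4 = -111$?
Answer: $- \frac{1}{94566} \approx -1.0575 \cdot 10^{-5}$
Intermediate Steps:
$d{\left(I \right)} = -115$ ($d{\left(I \right)} = -4 - 111 = -115$)
$\frac{1}{-94451 + d{\left(N \right)}} = \frac{1}{-94451 - 115} = \frac{1}{-94566} = - \frac{1}{94566}$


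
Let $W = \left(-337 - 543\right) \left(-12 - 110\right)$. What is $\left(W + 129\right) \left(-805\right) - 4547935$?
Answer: $-91076580$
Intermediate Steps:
$W = 107360$ ($W = \left(-880\right) \left(-122\right) = 107360$)
$\left(W + 129\right) \left(-805\right) - 4547935 = \left(107360 + 129\right) \left(-805\right) - 4547935 = 107489 \left(-805\right) - 4547935 = -86528645 - 4547935 = -91076580$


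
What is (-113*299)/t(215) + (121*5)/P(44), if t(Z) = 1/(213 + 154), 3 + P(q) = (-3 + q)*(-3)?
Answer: -1562379059/126 ≈ -1.2400e+7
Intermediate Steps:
P(q) = 6 - 3*q (P(q) = -3 + (-3 + q)*(-3) = -3 + (9 - 3*q) = 6 - 3*q)
t(Z) = 1/367
(-113*299)/t(215) + (121*5)/P(44) = (-113*299)/(1/367) + (121*5)/(6 - 3*44) = -33787*367 + 605/(6 - 132) = -12399829 + 605/(-126) = -12399829 + 605*(-1/126) = -12399829 - 605/126 = -1562379059/126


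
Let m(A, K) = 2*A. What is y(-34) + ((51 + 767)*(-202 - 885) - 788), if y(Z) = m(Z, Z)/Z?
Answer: -889952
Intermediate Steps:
y(Z) = 2 (y(Z) = (2*Z)/Z = 2)
y(-34) + ((51 + 767)*(-202 - 885) - 788) = 2 + ((51 + 767)*(-202 - 885) - 788) = 2 + (818*(-1087) - 788) = 2 + (-889166 - 788) = 2 - 889954 = -889952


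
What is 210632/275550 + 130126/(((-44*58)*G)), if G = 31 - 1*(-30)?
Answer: -69698059/974895900 ≈ -0.071493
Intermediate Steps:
G = 61 (G = 31 + 30 = 61)
210632/275550 + 130126/(((-44*58)*G)) = 210632/275550 + 130126/((-44*58*61)) = 210632*(1/275550) + 130126/((-2552*61)) = 105316/137775 + 130126/(-155672) = 105316/137775 + 130126*(-1/155672) = 105316/137775 - 65063/77836 = -69698059/974895900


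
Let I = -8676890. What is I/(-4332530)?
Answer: 867689/433253 ≈ 2.0027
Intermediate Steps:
I/(-4332530) = -8676890/(-4332530) = -8676890*(-1/4332530) = 867689/433253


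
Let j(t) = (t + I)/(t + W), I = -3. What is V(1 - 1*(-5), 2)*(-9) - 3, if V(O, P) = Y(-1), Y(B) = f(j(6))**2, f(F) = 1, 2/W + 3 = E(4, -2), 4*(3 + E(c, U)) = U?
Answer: -12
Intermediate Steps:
E(c, U) = -3 + U/4
W = -4/13 (W = 2/(-3 + (-3 + (1/4)*(-2))) = 2/(-3 + (-3 - 1/2)) = 2/(-3 - 7/2) = 2/(-13/2) = 2*(-2/13) = -4/13 ≈ -0.30769)
j(t) = (-3 + t)/(-4/13 + t) (j(t) = (t - 3)/(t - 4/13) = (-3 + t)/(-4/13 + t))
Y(B) = 1 (Y(B) = 1**2 = 1)
V(O, P) = 1
V(1 - 1*(-5), 2)*(-9) - 3 = 1*(-9) - 3 = -9 - 3 = -12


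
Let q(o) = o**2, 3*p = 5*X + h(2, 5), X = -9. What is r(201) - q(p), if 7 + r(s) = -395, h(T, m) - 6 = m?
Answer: -4774/9 ≈ -530.44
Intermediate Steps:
h(T, m) = 6 + m
r(s) = -402 (r(s) = -7 - 395 = -402)
p = -34/3 (p = (5*(-9) + (6 + 5))/3 = (-45 + 11)/3 = (1/3)*(-34) = -34/3 ≈ -11.333)
r(201) - q(p) = -402 - (-34/3)**2 = -402 - 1*1156/9 = -402 - 1156/9 = -4774/9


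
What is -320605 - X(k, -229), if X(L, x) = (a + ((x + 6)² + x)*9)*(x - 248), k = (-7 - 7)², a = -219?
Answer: 212078432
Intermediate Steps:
k = 196 (k = (-14)² = 196)
X(L, x) = (-248 + x)*(-219 + 9*x + 9*(6 + x)²) (X(L, x) = (-219 + ((x + 6)² + x)*9)*(x - 248) = (-219 + ((6 + x)² + x)*9)*(-248 + x) = (-219 + (x + (6 + x)²)*9)*(-248 + x) = (-219 + (9*x + 9*(6 + x)²))*(-248 + x) = (-219 + 9*x + 9*(6 + x)²)*(-248 + x) = (-248 + x)*(-219 + 9*x + 9*(6 + x)²))
-320605 - X(k, -229) = -320605 - (-26040 - 28911*(-229) - 2115*(-229)² + 9*(-229)³) = -320605 - (-26040 + 6620619 - 2115*52441 + 9*(-12008989)) = -320605 - (-26040 + 6620619 - 110912715 - 108080901) = -320605 - 1*(-212399037) = -320605 + 212399037 = 212078432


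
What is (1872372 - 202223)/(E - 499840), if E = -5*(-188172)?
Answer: 1670149/441020 ≈ 3.7870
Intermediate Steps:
E = 940860
(1872372 - 202223)/(E - 499840) = (1872372 - 202223)/(940860 - 499840) = 1670149/441020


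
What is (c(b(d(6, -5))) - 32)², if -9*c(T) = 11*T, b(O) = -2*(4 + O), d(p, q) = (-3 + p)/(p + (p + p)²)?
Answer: 2765569/5625 ≈ 491.66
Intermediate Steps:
d(p, q) = (-3 + p)/(p + 4*p²) (d(p, q) = (-3 + p)/(p + (2*p)²) = (-3 + p)/(p + 4*p²))
b(O) = -8 - 2*O
c(T) = -11*T/9
(c(b(d(6, -5))) - 32)² = (-11*(-8 - 2*(-3 + 6)/(6*(1 + 4*6)))/9 - 32)² = (-11*(-8 - 3/(3*(1 + 24)))/9 - 32)² = (-11*(-8 - 3/(3*25))/9 - 32)² = (-11*(-8 - 2*1/50)/9 - 32)² = (-11*(-8 - 1/25)/9 - 32)² = (-11/9*(-201/25) - 32)² = (737/75 - 32)² = (-1663/75)² = 2765569/5625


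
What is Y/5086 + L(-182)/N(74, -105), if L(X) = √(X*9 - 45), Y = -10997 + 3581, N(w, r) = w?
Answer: -3708/2543 + 3*I*√187/74 ≈ -1.4581 + 0.55438*I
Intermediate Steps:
Y = -7416
L(X) = √(-45 + 9*X) (L(X) = √(9*X - 45) = √(-45 + 9*X))
Y/5086 + L(-182)/N(74, -105) = -7416/5086 + (3*√(-5 - 182))/74 = -7416*1/5086 + (3*√(-187))*(1/74) = -3708/2543 + (3*(I*√187))*(1/74) = -3708/2543 + (3*I*√187)*(1/74) = -3708/2543 + 3*I*√187/74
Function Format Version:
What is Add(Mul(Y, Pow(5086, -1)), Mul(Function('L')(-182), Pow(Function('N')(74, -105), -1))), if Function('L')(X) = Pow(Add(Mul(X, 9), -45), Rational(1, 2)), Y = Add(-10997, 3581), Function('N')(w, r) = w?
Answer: Add(Rational(-3708, 2543), Mul(Rational(3, 74), I, Pow(187, Rational(1, 2)))) ≈ Add(-1.4581, Mul(0.55438, I))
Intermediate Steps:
Y = -7416
Function('L')(X) = Pow(Add(-45, Mul(9, X)), Rational(1, 2)) (Function('L')(X) = Pow(Add(Mul(9, X), -45), Rational(1, 2)) = Pow(Add(-45, Mul(9, X)), Rational(1, 2)))
Add(Mul(Y, Pow(5086, -1)), Mul(Function('L')(-182), Pow(Function('N')(74, -105), -1))) = Add(Mul(-7416, Pow(5086, -1)), Mul(Mul(3, Pow(Add(-5, -182), Rational(1, 2))), Pow(74, -1))) = Add(Mul(-7416, Rational(1, 5086)), Mul(Mul(3, Pow(-187, Rational(1, 2))), Rational(1, 74))) = Add(Rational(-3708, 2543), Mul(Mul(3, Mul(I, Pow(187, Rational(1, 2)))), Rational(1, 74))) = Add(Rational(-3708, 2543), Mul(Mul(3, I, Pow(187, Rational(1, 2))), Rational(1, 74))) = Add(Rational(-3708, 2543), Mul(Rational(3, 74), I, Pow(187, Rational(1, 2))))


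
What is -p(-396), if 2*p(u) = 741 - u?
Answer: -1137/2 ≈ -568.50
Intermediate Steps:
p(u) = 741/2 - u/2 (p(u) = (741 - u)/2 = 741/2 - u/2)
-p(-396) = -(741/2 - ½*(-396)) = -(741/2 + 198) = -1*1137/2 = -1137/2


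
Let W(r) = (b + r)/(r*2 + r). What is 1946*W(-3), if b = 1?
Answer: 3892/9 ≈ 432.44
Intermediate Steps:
W(r) = (1 + r)/(3*r) (W(r) = (1 + r)/(r*2 + r) = (1 + r)/(2*r + r) = (1 + r)/((3*r)) = (1 + r)*(1/(3*r)) = (1 + r)/(3*r))
1946*W(-3) = 1946*((⅓)*(1 - 3)/(-3)) = 1946*((⅓)*(-⅓)*(-2)) = 1946*(2/9) = 3892/9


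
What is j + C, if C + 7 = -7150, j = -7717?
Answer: -14874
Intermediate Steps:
C = -7157 (C = -7 - 7150 = -7157)
j + C = -7717 - 7157 = -14874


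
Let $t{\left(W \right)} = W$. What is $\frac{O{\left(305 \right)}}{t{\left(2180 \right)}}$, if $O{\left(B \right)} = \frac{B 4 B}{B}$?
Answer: $\frac{61}{109} \approx 0.55963$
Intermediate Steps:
$O{\left(B \right)} = 4 B$ ($O{\left(B \right)} = \frac{4 B B}{B} = \frac{4 B^{2}}{B} = 4 B$)
$\frac{O{\left(305 \right)}}{t{\left(2180 \right)}} = \frac{4 \cdot 305}{2180} = 1220 \cdot \frac{1}{2180} = \frac{61}{109}$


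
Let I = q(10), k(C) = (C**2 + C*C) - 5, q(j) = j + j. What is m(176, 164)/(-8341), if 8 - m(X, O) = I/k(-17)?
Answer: -4564/4779393 ≈ -0.00095493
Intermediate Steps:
q(j) = 2*j
k(C) = -5 + 2*C**2 (k(C) = (C**2 + C**2) - 5 = 2*C**2 - 5 = -5 + 2*C**2)
I = 20 (I = 2*10 = 20)
m(X, O) = 4564/573 (m(X, O) = 8 - 20/(-5 + 2*(-17)**2) = 8 - 20/(-5 + 2*289) = 8 - 20/(-5 + 578) = 8 - 20/573 = 4564/573)
m(176, 164)/(-8341) = (4564/573)/(-8341) = (4564/573)*(-1/8341) = -4564/4779393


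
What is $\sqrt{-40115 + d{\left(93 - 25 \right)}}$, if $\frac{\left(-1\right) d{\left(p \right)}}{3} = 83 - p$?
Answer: $4 i \sqrt{2510} \approx 200.4 i$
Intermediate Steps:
$d{\left(p \right)} = -249 + 3 p$ ($d{\left(p \right)} = - 3 \left(83 - p\right) = -249 + 3 p$)
$\sqrt{-40115 + d{\left(93 - 25 \right)}} = \sqrt{-40115 - \left(249 - 3 \left(93 - 25\right)\right)} = \sqrt{-40115 + \left(-249 + 3 \cdot 68\right)} = \sqrt{-40115 + \left(-249 + 204\right)} = \sqrt{-40115 - 45} = \sqrt{-40160} = 4 i \sqrt{2510}$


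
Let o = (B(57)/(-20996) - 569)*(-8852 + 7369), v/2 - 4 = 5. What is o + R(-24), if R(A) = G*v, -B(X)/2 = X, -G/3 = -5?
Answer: 8861245775/10498 ≈ 8.4409e+5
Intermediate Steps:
v = 18 (v = 8 + 2*5 = 8 + 10 = 18)
G = 15 (G = -3*(-5) = 15)
B(X) = -2*X
R(A) = 270 (R(A) = 15*18 = 270)
o = 8858411315/10498 (o = (-2*57/(-20996) - 569)*(-8852 + 7369) = (-114*(-1/20996) - 569)*(-1483) = (57/10498 - 569)*(-1483) = -5973305/10498*(-1483) = 8858411315/10498 ≈ 8.4382e+5)
o + R(-24) = 8858411315/10498 + 270 = 8861245775/10498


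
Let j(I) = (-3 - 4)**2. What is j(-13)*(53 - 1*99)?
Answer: -2254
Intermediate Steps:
j(I) = 49 (j(I) = (-7)**2 = 49)
j(-13)*(53 - 1*99) = 49*(53 - 1*99) = 49*(53 - 99) = 49*(-46) = -2254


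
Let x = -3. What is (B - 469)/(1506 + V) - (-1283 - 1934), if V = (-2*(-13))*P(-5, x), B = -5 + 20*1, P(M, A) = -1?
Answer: 2380353/740 ≈ 3216.7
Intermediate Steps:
B = 15 (B = -5 + 20 = 15)
V = -26 (V = -2*(-13)*(-1) = 26*(-1) = -26)
(B - 469)/(1506 + V) - (-1283 - 1934) = (15 - 469)/(1506 - 26) - (-1283 - 1934) = -454/1480 - 1*(-3217) = -454*1/1480 + 3217 = -227/740 + 3217 = 2380353/740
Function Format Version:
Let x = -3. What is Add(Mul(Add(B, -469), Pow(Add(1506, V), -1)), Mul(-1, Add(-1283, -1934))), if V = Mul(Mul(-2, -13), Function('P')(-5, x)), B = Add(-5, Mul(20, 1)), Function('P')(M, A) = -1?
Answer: Rational(2380353, 740) ≈ 3216.7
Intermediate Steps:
B = 15 (B = Add(-5, 20) = 15)
V = -26 (V = Mul(Mul(-2, -13), -1) = Mul(26, -1) = -26)
Add(Mul(Add(B, -469), Pow(Add(1506, V), -1)), Mul(-1, Add(-1283, -1934))) = Add(Mul(Add(15, -469), Pow(Add(1506, -26), -1)), Mul(-1, Add(-1283, -1934))) = Add(Mul(-454, Pow(1480, -1)), Mul(-1, -3217)) = Add(Mul(-454, Rational(1, 1480)), 3217) = Add(Rational(-227, 740), 3217) = Rational(2380353, 740)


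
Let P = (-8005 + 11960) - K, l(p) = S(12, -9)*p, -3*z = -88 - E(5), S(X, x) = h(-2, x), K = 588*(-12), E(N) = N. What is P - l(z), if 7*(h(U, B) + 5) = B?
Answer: 78441/7 ≈ 11206.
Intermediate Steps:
h(U, B) = -5 + B/7
K = -7056
S(X, x) = -5 + x/7
z = 31 (z = -(-88 - 1*5)/3 = -(-88 - 5)/3 = -⅓*(-93) = 31)
l(p) = -44*p/7 (l(p) = (-5 + (⅐)*(-9))*p = (-5 - 9/7)*p = -44*p/7)
P = 11011 (P = (-8005 + 11960) - 1*(-7056) = 3955 + 7056 = 11011)
P - l(z) = 11011 - (-44)*31/7 = 11011 - 1*(-1364/7) = 11011 + 1364/7 = 78441/7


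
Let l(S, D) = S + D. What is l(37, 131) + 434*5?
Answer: 2338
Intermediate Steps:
l(S, D) = D + S
l(37, 131) + 434*5 = (131 + 37) + 434*5 = 168 + 2170 = 2338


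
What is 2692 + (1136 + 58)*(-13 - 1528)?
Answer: -1837262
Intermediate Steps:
2692 + (1136 + 58)*(-13 - 1528) = 2692 + 1194*(-1541) = 2692 - 1839954 = -1837262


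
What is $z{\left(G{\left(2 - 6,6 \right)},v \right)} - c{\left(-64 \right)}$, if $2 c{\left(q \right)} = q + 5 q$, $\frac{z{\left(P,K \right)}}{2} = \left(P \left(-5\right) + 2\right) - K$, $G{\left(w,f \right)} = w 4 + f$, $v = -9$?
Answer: $314$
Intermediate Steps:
$G{\left(w,f \right)} = f + 4 w$ ($G{\left(w,f \right)} = 4 w + f = f + 4 w$)
$z{\left(P,K \right)} = 4 - 10 P - 2 K$ ($z{\left(P,K \right)} = 2 \left(\left(P \left(-5\right) + 2\right) - K\right) = 2 \left(\left(- 5 P + 2\right) - K\right) = 2 \left(\left(2 - 5 P\right) - K\right) = 2 \left(2 - K - 5 P\right) = 4 - 10 P - 2 K$)
$c{\left(q \right)} = 3 q$ ($c{\left(q \right)} = \frac{q + 5 q}{2} = \frac{6 q}{2} = 3 q$)
$z{\left(G{\left(2 - 6,6 \right)},v \right)} - c{\left(-64 \right)} = \left(4 - 10 \left(6 + 4 \left(2 - 6\right)\right) - -18\right) - 3 \left(-64\right) = \left(4 - 10 \left(6 + 4 \left(2 - 6\right)\right) + 18\right) - -192 = \left(4 - 10 \left(6 + 4 \left(-4\right)\right) + 18\right) + 192 = \left(4 - 10 \left(6 - 16\right) + 18\right) + 192 = \left(4 - -100 + 18\right) + 192 = \left(4 + 100 + 18\right) + 192 = 122 + 192 = 314$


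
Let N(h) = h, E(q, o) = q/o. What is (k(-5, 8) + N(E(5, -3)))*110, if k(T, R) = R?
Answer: 2090/3 ≈ 696.67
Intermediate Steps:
(k(-5, 8) + N(E(5, -3)))*110 = (8 + 5/(-3))*110 = (8 + 5*(-1/3))*110 = (8 - 5/3)*110 = (19/3)*110 = 2090/3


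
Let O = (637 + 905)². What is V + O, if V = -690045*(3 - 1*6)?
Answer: 4447899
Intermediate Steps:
O = 2377764 (O = 1542² = 2377764)
V = 2070135 (V = -690045*(3 - 6) = -690045*(-3) = 2070135)
V + O = 2070135 + 2377764 = 4447899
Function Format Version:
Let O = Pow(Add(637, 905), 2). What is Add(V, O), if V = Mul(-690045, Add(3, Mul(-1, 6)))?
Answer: 4447899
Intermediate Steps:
O = 2377764 (O = Pow(1542, 2) = 2377764)
V = 2070135 (V = Mul(-690045, Add(3, -6)) = Mul(-690045, -3) = 2070135)
Add(V, O) = Add(2070135, 2377764) = 4447899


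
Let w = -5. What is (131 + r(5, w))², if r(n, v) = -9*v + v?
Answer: 29241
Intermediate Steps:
r(n, v) = -8*v
(131 + r(5, w))² = (131 - 8*(-5))² = (131 + 40)² = 171² = 29241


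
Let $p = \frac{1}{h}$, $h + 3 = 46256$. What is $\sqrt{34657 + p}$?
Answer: $\frac{\sqrt{74143106738166}}{46253} \approx 186.16$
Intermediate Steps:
$h = 46253$ ($h = -3 + 46256 = 46253$)
$p = \frac{1}{46253} \approx 2.162 \cdot 10^{-5}$
$\sqrt{34657 + p} = \sqrt{34657 + \frac{1}{46253}} = \sqrt{\frac{1602990222}{46253}} = \frac{\sqrt{74143106738166}}{46253}$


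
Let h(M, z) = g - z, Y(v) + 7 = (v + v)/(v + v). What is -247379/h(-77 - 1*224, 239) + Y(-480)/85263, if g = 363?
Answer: -7030758807/3524204 ≈ -1995.0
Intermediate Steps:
Y(v) = -6 (Y(v) = -7 + (v + v)/(v + v) = -7 + (2*v)/((2*v)) = -7 + (2*v)*(1/(2*v)) = -7 + 1 = -6)
h(M, z) = 363 - z
-247379/h(-77 - 1*224, 239) + Y(-480)/85263 = -247379/(363 - 1*239) - 6/85263 = -247379/(363 - 239) - 6*1/85263 = -247379/124 - 2/28421 = -7030758807/3524204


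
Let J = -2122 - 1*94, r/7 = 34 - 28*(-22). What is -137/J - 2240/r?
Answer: -62007/144040 ≈ -0.43048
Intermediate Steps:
r = 4550 (r = 7*(34 - 28*(-22)) = 7*(34 + 616) = 7*650 = 4550)
J = -2216 (J = -2122 - 94 = -2216)
-137/J - 2240/r = -137/(-2216) - 2240/4550 = -137*(-1/2216) - 2240*1/4550 = 137/2216 - 32/65 = -62007/144040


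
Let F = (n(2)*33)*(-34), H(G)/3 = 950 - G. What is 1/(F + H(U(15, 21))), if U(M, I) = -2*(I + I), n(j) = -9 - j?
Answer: 1/15444 ≈ 6.4750e-5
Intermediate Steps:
U(M, I) = -4*I
H(G) = 2850 - 3*G (H(G) = 3*(950 - G) = 2850 - 3*G)
F = 12342 (F = ((-9 - 1*2)*33)*(-34) = ((-9 - 2)*33)*(-34) = -11*33*(-34) = -363*(-34) = 12342)
1/(F + H(U(15, 21))) = 1/(12342 + (2850 - (-12)*21)) = 1/(12342 + (2850 - 3*(-84))) = 1/(12342 + (2850 + 252)) = 1/(12342 + 3102) = 1/15444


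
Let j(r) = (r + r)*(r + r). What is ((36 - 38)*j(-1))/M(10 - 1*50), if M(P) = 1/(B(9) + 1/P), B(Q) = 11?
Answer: -439/5 ≈ -87.800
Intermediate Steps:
j(r) = 4*r² (j(r) = (2*r)*(2*r) = 4*r²)
M(P) = 1/(11 + 1/P)
((36 - 38)*j(-1))/M(10 - 1*50) = ((36 - 38)*(4*(-1)²))/(((10 - 1*50)/(1 + 11*(10 - 1*50)))) = (-8)/(((10 - 50)/(1 + 11*(10 - 50)))) = (-2*4)/((-40/(1 + 11*(-40)))) = -8/((-40/(1 - 440))) = -8/((-40/(-439))) = -8/((-40*(-1/439))) = -8/40/439 = -8*439/40 = -439/5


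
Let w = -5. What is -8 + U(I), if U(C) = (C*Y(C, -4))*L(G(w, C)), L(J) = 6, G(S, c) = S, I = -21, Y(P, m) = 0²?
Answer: -8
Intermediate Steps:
Y(P, m) = 0
U(C) = 0 (U(C) = (C*0)*6 = 0*6 = 0)
-8 + U(I) = -8 + 0 = -8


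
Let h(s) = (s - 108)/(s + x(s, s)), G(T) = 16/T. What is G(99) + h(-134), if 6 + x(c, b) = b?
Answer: 14171/13563 ≈ 1.0448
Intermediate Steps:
x(c, b) = -6 + b
h(s) = (-108 + s)/(-6 + 2*s) (h(s) = (s - 108)/(s + (-6 + s)) = (-108 + s)/(-6 + 2*s))
G(99) + h(-134) = 16/99 + (-108 - 134)/(2*(-3 - 134)) = 16*(1/99) + (1/2)*(-242)/(-137) = 16/99 + (1/2)*(-1/137)*(-242) = 16/99 + 121/137 = 14171/13563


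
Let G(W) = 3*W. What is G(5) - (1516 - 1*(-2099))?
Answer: -3600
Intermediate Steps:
G(5) - (1516 - 1*(-2099)) = 3*5 - (1516 - 1*(-2099)) = 15 - (1516 + 2099) = 15 - 1*3615 = 15 - 3615 = -3600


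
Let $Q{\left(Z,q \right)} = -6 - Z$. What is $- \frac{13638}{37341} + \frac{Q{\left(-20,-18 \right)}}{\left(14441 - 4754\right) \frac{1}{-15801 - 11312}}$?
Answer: $- \frac{1589564752}{40191363} \approx -39.55$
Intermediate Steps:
$- \frac{13638}{37341} + \frac{Q{\left(-20,-18 \right)}}{\left(14441 - 4754\right) \frac{1}{-15801 - 11312}} = - \frac{13638}{37341} + \frac{-6 - -20}{\left(14441 - 4754\right) \frac{1}{-15801 - 11312}} = \left(-13638\right) \frac{1}{37341} + \frac{-6 + 20}{9687 \frac{1}{-27113}} = - \frac{4546}{12447} + \frac{14}{9687 \left(- \frac{1}{27113}\right)} = - \frac{4546}{12447} + \frac{14}{- \frac{9687}{27113}} = - \frac{4546}{12447} + 14 \left(- \frac{27113}{9687}\right) = - \frac{4546}{12447} - \frac{379582}{9687} = - \frac{1589564752}{40191363}$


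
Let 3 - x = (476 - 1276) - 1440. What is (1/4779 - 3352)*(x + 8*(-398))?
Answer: 15074073787/4779 ≈ 3.1542e+6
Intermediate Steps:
x = 2243 (x = 3 - ((476 - 1276) - 1440) = 3 - (-800 - 1440) = 3 - 1*(-2240) = 3 + 2240 = 2243)
(1/4779 - 3352)*(x + 8*(-398)) = (1/4779 - 3352)*(2243 + 8*(-398)) = (1/4779 - 3352)*(2243 - 3184) = -16019207/4779*(-941) = 15074073787/4779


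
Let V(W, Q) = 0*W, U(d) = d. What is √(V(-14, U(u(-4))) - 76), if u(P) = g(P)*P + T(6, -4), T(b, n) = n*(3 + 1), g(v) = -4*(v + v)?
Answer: 2*I*√19 ≈ 8.7178*I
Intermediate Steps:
g(v) = -8*v
T(b, n) = 4*n (T(b, n) = n*4 = 4*n)
u(P) = -16 - 8*P² (u(P) = (-8*P)*P + 4*(-4) = -8*P² - 16 = -16 - 8*P²)
V(W, Q) = 0
√(V(-14, U(u(-4))) - 76) = √(0 - 76) = √(-76) = 2*I*√19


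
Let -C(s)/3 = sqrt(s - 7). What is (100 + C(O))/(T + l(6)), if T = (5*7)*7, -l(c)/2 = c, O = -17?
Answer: 100/233 - 6*I*sqrt(6)/233 ≈ 0.42918 - 0.063077*I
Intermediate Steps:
l(c) = -2*c
C(s) = -3*sqrt(-7 + s) (C(s) = -3*sqrt(s - 7) = -3*sqrt(-7 + s))
T = 245 (T = 35*7 = 245)
(100 + C(O))/(T + l(6)) = (100 - 3*sqrt(-7 - 17))/(245 - 2*6) = (100 - 6*I*sqrt(6))/(245 - 12) = (100 - 6*I*sqrt(6))/233 = (100 - 6*I*sqrt(6))*(1/233) = 100/233 - 6*I*sqrt(6)/233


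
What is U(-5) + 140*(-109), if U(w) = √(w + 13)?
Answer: -15260 + 2*√2 ≈ -15257.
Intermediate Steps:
U(w) = √(13 + w)
U(-5) + 140*(-109) = √(13 - 5) + 140*(-109) = √8 - 15260 = 2*√2 - 15260 = -15260 + 2*√2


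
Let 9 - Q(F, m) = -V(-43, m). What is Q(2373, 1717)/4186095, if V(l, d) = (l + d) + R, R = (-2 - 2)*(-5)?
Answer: 1703/4186095 ≈ 0.00040682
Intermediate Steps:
R = 20 (R = -4*(-5) = 20)
V(l, d) = 20 + d + l (V(l, d) = (l + d) + 20 = (d + l) + 20 = 20 + d + l)
Q(F, m) = -14 + m (Q(F, m) = 9 - (-1)*(20 + m - 43) = 9 - (-1)*(-23 + m) = 9 - (23 - m) = 9 + (-23 + m) = -14 + m)
Q(2373, 1717)/4186095 = (-14 + 1717)/4186095 = 1703*(1/4186095) = 1703/4186095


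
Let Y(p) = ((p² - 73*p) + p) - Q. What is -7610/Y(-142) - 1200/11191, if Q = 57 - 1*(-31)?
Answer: -12152351/33908730 ≈ -0.35838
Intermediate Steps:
Q = 88 (Q = 57 + 31 = 88)
Y(p) = -88 + p² - 72*p (Y(p) = ((p² - 73*p) + p) - 1*88 = (p² - 72*p) - 88 = -88 + p² - 72*p)
-7610/Y(-142) - 1200/11191 = -7610/(-88 + (-142)² - 72*(-142)) - 1200/11191 = -7610/(-88 + 20164 + 10224) - 1200*1/11191 = -7610/30300 - 1200/11191 = -7610*1/30300 - 1200/11191 = -761/3030 - 1200/11191 = -12152351/33908730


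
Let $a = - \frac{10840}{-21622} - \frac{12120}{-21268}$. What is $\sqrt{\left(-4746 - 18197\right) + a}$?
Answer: $\frac{i \sqrt{75804499160039573677}}{57482087} \approx 151.47 i$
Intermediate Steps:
$a = \frac{61575470}{57482087}$ ($a = \left(-10840\right) \left(- \frac{1}{21622}\right) - - \frac{3030}{5317} = \frac{5420}{10811} + \frac{3030}{5317} = \frac{61575470}{57482087} \approx 1.0712$)
$\sqrt{\left(-4746 - 18197\right) + a} = \sqrt{\left(-4746 - 18197\right) + \frac{61575470}{57482087}} = \sqrt{-22943 + \frac{61575470}{57482087}} = \sqrt{- \frac{1318749946571}{57482087}} = \frac{i \sqrt{75804499160039573677}}{57482087}$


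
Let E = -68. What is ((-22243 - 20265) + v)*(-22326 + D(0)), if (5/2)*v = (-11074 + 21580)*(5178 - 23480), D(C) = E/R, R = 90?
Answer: 386584141667456/225 ≈ 1.7182e+12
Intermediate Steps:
D(C) = -34/45 (D(C) = -68/90 = -68*1/90 = -34/45)
v = -384561624/5 (v = 2*((-11074 + 21580)*(5178 - 23480))/5 = 2*(10506*(-18302))/5 = (⅖)*(-192280812) = -384561624/5 ≈ -7.6912e+7)
((-22243 - 20265) + v)*(-22326 + D(0)) = ((-22243 - 20265) - 384561624/5)*(-22326 - 34/45) = (-42508 - 384561624/5)*(-1004704/45) = -384774164/5*(-1004704/45) = 386584141667456/225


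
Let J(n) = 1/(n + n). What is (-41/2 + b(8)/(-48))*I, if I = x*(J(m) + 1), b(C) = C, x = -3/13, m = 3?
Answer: 217/39 ≈ 5.5641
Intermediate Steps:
J(n) = 1/(2*n)
x = -3/13 (x = -3*1/13 = -3/13 ≈ -0.23077)
I = -7/26 (I = -3*((1/2)/3 + 1)/13 = -3*((1/2)*(1/3) + 1)/13 = -3*(1/6 + 1)/13 = -3/13*7/6 = -7/26 ≈ -0.26923)
(-41/2 + b(8)/(-48))*I = (-41/2 + 8/(-48))*(-7/26) = (-41*1/2 + 8*(-1/48))*(-7/26) = (-41/2 - 1/6)*(-7/26) = -62/3*(-7/26) = 217/39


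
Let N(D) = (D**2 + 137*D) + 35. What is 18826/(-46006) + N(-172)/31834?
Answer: -160370277/732277502 ≈ -0.21900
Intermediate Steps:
N(D) = 35 + D**2 + 137*D
18826/(-46006) + N(-172)/31834 = 18826/(-46006) + (35 + (-172)**2 + 137*(-172))/31834 = 18826*(-1/46006) + (35 + 29584 - 23564)*(1/31834) = -9413/23003 + 6055*(1/31834) = -9413/23003 + 6055/31834 = -160370277/732277502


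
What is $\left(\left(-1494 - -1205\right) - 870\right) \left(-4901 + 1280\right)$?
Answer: $4196739$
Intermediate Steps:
$\left(\left(-1494 - -1205\right) - 870\right) \left(-4901 + 1280\right) = \left(\left(-1494 + 1205\right) - 870\right) \left(-3621\right) = \left(-289 - 870\right) \left(-3621\right) = \left(-1159\right) \left(-3621\right) = 4196739$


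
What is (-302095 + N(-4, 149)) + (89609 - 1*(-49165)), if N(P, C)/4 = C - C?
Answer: -163321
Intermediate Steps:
N(P, C) = 0 (N(P, C) = 4*(C - C) = 4*0 = 0)
(-302095 + N(-4, 149)) + (89609 - 1*(-49165)) = (-302095 + 0) + (89609 - 1*(-49165)) = -302095 + (89609 + 49165) = -302095 + 138774 = -163321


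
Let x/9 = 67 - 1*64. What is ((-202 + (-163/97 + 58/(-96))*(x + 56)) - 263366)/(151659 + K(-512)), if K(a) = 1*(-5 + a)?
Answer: -1228055479/703717152 ≈ -1.7451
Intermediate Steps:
x = 27 (x = 9*(67 - 1*64) = 9*(67 - 64) = 9*3 = 27)
K(a) = -5 + a
((-202 + (-163/97 + 58/(-96))*(x + 56)) - 263366)/(151659 + K(-512)) = ((-202 + (-163/97 + 58/(-96))*(27 + 56)) - 263366)/(151659 + (-5 - 512)) = ((-202 + (-163*1/97 + 58*(-1/96))*83) - 263366)/(151659 - 517) = ((-202 + (-163/97 - 29/48)*83) - 263366)/151142 = ((-202 - 10637/4656*83) - 263366)*(1/151142) = ((-202 - 882871/4656) - 263366)*(1/151142) = (-1823383/4656 - 263366)*(1/151142) = -1228055479/4656*1/151142 = -1228055479/703717152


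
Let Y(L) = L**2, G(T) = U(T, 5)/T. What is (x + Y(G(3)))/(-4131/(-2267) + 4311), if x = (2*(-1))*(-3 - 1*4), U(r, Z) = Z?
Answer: 342317/87994512 ≈ 0.0038902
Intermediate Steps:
G(T) = 5/T
x = 14 (x = -2*(-3 - 4) = -2*(-7) = 14)
(x + Y(G(3)))/(-4131/(-2267) + 4311) = (14 + (5/3)**2)/(-4131/(-2267) + 4311) = (14 + (5*(1/3))**2)/(-4131*(-1/2267) + 4311) = (14 + (5/3)**2)/(4131/2267 + 4311) = (14 + 25/9)/(9777168/2267) = (151/9)*(2267/9777168) = 342317/87994512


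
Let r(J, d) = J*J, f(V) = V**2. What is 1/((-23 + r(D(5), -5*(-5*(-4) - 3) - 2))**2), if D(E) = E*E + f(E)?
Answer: 1/6135529 ≈ 1.6299e-7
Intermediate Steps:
D(E) = 2*E**2 (D(E) = E*E + E**2 = E**2 + E**2 = 2*E**2)
r(J, d) = J**2
1/((-23 + r(D(5), -5*(-5*(-4) - 3) - 2))**2) = 1/((-23 + (2*5**2)**2)**2) = 1/((-23 + (2*25)**2)**2) = 1/((-23 + 50**2)**2) = 1/((-23 + 2500)**2) = 1/(2477**2) = 1/6135529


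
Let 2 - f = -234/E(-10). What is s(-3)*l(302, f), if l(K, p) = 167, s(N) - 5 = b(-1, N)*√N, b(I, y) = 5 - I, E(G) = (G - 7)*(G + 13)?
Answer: 835 + 1002*I*√3 ≈ 835.0 + 1735.5*I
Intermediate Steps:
E(G) = (-7 + G)*(13 + G)
s(N) = 5 + 6*√N (s(N) = 5 + (5 - 1*(-1))*√N = 5 + (5 + 1)*√N = 5 + 6*√N)
f = -44/17 (f = 2 - (-234)/(-91 + (-10)² + 6*(-10)) = 2 - (-234)/(-91 + 100 - 60) = 2 - (-234)/(-51) = 2 - (-234)*(-1)/51 = 2 - 1*78/17 = 2 - 78/17 = -44/17 ≈ -2.5882)
s(-3)*l(302, f) = (5 + 6*√(-3))*167 = (5 + 6*(I*√3))*167 = (5 + 6*I*√3)*167 = 835 + 1002*I*√3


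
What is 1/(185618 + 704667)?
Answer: 1/890285 ≈ 1.1232e-6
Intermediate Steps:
1/(185618 + 704667) = 1/890285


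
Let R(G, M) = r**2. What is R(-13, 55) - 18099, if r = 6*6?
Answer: -16803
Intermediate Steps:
r = 36
R(G, M) = 1296 (R(G, M) = 36**2 = 1296)
R(-13, 55) - 18099 = 1296 - 18099 = -16803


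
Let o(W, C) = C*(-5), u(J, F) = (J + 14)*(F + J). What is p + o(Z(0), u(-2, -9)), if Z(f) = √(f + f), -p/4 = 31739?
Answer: -126296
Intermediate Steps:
p = -126956 (p = -4*31739 = -126956)
u(J, F) = (14 + J)*(F + J)
Z(f) = √2*√f (Z(f) = √(2*f) = √2*√f)
o(W, C) = -5*C
p + o(Z(0), u(-2, -9)) = -126956 - 5*((-2)² + 14*(-9) + 14*(-2) - 9*(-2)) = -126956 - 5*(4 - 126 - 28 + 18) = -126956 - 5*(-132) = -126956 + 660 = -126296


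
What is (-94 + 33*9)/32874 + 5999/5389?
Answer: 198305093/177157986 ≈ 1.1194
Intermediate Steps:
(-94 + 33*9)/32874 + 5999/5389 = (-94 + 297)*(1/32874) + 5999*(1/5389) = 203*(1/32874) + 5999/5389 = 203/32874 + 5999/5389 = 198305093/177157986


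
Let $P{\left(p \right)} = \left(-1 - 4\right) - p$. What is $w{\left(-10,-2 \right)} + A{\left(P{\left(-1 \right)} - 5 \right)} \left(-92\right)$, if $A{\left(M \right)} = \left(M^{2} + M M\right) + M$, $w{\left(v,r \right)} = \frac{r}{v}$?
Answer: $- \frac{70379}{5} \approx -14076.0$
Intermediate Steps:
$P{\left(p \right)} = -5 - p$
$A{\left(M \right)} = M + 2 M^{2}$ ($A{\left(M \right)} = \left(M^{2} + M^{2}\right) + M = 2 M^{2} + M = M + 2 M^{2}$)
$w{\left(-10,-2 \right)} + A{\left(P{\left(-1 \right)} - 5 \right)} \left(-92\right) = - \frac{2}{-10} + \left(\left(-5 - -1\right) - 5\right) \left(1 + 2 \left(\left(-5 - -1\right) - 5\right)\right) \left(-92\right) = \left(-2\right) \left(- \frac{1}{10}\right) + \left(\left(-5 + 1\right) - 5\right) \left(1 + 2 \left(\left(-5 + 1\right) - 5\right)\right) \left(-92\right) = \frac{1}{5} + \left(-4 - 5\right) \left(1 + 2 \left(-4 - 5\right)\right) \left(-92\right) = \frac{1}{5} + - 9 \left(1 + 2 \left(-9\right)\right) \left(-92\right) = \frac{1}{5} + - 9 \left(1 - 18\right) \left(-92\right) = \frac{1}{5} + \left(-9\right) \left(-17\right) \left(-92\right) = \frac{1}{5} + 153 \left(-92\right) = \frac{1}{5} - 14076 = - \frac{70379}{5}$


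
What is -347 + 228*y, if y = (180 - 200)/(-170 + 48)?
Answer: -18887/61 ≈ -309.62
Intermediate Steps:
y = 10/61 (y = -20/(-122) = -20*(-1/122) = 10/61 ≈ 0.16393)
-347 + 228*y = -347 + 228*(10/61) = -347 + 2280/61 = -18887/61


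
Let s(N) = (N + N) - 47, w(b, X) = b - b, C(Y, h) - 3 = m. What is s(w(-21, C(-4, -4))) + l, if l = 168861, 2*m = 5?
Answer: 168814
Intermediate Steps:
m = 5/2 (m = (½)*5 = 5/2 ≈ 2.5000)
C(Y, h) = 11/2 (C(Y, h) = 3 + 5/2 = 11/2)
w(b, X) = 0
s(N) = -47 + 2*N (s(N) = 2*N - 47 = -47 + 2*N)
s(w(-21, C(-4, -4))) + l = (-47 + 2*0) + 168861 = (-47 + 0) + 168861 = -47 + 168861 = 168814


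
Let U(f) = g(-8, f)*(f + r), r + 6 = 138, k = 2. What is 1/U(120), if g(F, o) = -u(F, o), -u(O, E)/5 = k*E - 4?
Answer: 1/297360 ≈ 3.3629e-6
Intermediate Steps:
u(O, E) = 20 - 10*E (u(O, E) = -5*(2*E - 4) = -5*(-4 + 2*E) = 20 - 10*E)
r = 132 (r = -6 + 138 = 132)
g(F, o) = -20 + 10*o (g(F, o) = -(20 - 10*o) = -20 + 10*o)
U(f) = (-20 + 10*f)*(132 + f) (U(f) = (-20 + 10*f)*(f + 132) = (-20 + 10*f)*(132 + f))
1/U(120) = 1/(10*(-2 + 120)*(132 + 120)) = 1/(10*118*252) = 1/297360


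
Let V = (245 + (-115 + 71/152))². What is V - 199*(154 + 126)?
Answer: -894086319/23104 ≈ -38698.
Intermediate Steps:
V = 393268561/23104 (V = (245 + (-115 + 71*(1/152)))² = (245 + (-115 + 71/152))² = (245 - 17409/152)² = (19831/152)² = 393268561/23104 ≈ 17022.)
V - 199*(154 + 126) = 393268561/23104 - 199*(154 + 126) = 393268561/23104 - 199*280 = 393268561/23104 - 55720 = -894086319/23104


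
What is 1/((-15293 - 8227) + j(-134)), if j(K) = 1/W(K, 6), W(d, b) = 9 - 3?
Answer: -6/141119 ≈ -4.2517e-5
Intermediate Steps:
W(d, b) = 6
j(K) = ⅙ (j(K) = 1/6 = ⅙)
1/((-15293 - 8227) + j(-134)) = 1/((-15293 - 8227) + ⅙) = 1/(-23520 + ⅙) = 1/(-141119/6) = -6/141119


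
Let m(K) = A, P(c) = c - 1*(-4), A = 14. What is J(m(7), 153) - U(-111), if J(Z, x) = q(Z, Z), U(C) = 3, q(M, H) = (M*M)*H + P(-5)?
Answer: 2740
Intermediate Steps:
P(c) = 4 + c (P(c) = c + 4 = 4 + c)
q(M, H) = -1 + H*M² (q(M, H) = (M*M)*H + (4 - 5) = M²*H - 1 = H*M² - 1 = -1 + H*M²)
m(K) = 14
J(Z, x) = -1 + Z³ (J(Z, x) = -1 + Z*Z² = -1 + Z³)
J(m(7), 153) - U(-111) = (-1 + 14³) - 1*3 = (-1 + 2744) - 3 = 2743 - 3 = 2740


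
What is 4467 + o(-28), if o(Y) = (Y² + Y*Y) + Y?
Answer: 6007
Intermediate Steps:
o(Y) = Y + 2*Y² (o(Y) = (Y² + Y²) + Y = 2*Y² + Y = Y + 2*Y²)
4467 + o(-28) = 4467 - 28*(1 + 2*(-28)) = 4467 - 28*(1 - 56) = 4467 - 28*(-55) = 4467 + 1540 = 6007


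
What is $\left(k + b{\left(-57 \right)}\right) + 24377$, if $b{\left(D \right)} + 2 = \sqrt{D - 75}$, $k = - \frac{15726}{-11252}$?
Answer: $\frac{137141613}{5626} + 2 i \sqrt{33} \approx 24376.0 + 11.489 i$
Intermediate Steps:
$k = \frac{7863}{5626}$ ($k = \left(-15726\right) \left(- \frac{1}{11252}\right) = \frac{7863}{5626} \approx 1.3976$)
$b{\left(D \right)} = -2 + \sqrt{-75 + D}$ ($b{\left(D \right)} = -2 + \sqrt{D - 75} = -2 + \sqrt{-75 + D}$)
$\left(k + b{\left(-57 \right)}\right) + 24377 = \left(\frac{7863}{5626} - \left(2 - \sqrt{-75 - 57}\right)\right) + 24377 = \left(\frac{7863}{5626} - \left(2 - \sqrt{-132}\right)\right) + 24377 = \left(\frac{7863}{5626} - \left(2 - 2 i \sqrt{33}\right)\right) + 24377 = \left(- \frac{3389}{5626} + 2 i \sqrt{33}\right) + 24377 = \frac{137141613}{5626} + 2 i \sqrt{33}$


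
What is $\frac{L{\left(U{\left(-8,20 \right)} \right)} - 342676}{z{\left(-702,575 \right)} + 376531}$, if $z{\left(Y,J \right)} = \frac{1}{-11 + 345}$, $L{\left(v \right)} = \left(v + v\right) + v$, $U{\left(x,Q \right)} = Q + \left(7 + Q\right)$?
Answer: $- \frac{22881338}{25152271} \approx -0.90971$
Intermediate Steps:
$U{\left(x,Q \right)} = 7 + 2 Q$
$L{\left(v \right)} = 3 v$ ($L{\left(v \right)} = 2 v + v = 3 v$)
$z{\left(Y,J \right)} = \frac{1}{334}$
$\frac{L{\left(U{\left(-8,20 \right)} \right)} - 342676}{z{\left(-702,575 \right)} + 376531} = \frac{3 \left(7 + 2 \cdot 20\right) - 342676}{\frac{1}{334} + 376531} = \frac{3 \left(7 + 40\right) - 342676}{\frac{125761355}{334}} = \left(3 \cdot 47 - 342676\right) \frac{334}{125761355} = \left(141 - 342676\right) \frac{334}{125761355} = \left(-342535\right) \frac{334}{125761355} = - \frac{22881338}{25152271}$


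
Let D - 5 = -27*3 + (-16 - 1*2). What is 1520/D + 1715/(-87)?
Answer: -146725/4089 ≈ -35.883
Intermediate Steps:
D = -94 (D = 5 + (-27*3 + (-16 - 1*2)) = 5 + (-81 + (-16 - 2)) = 5 + (-81 - 18) = 5 - 99 = -94)
1520/D + 1715/(-87) = 1520/(-94) + 1715/(-87) = 1520*(-1/94) + 1715*(-1/87) = -760/47 - 1715/87 = -146725/4089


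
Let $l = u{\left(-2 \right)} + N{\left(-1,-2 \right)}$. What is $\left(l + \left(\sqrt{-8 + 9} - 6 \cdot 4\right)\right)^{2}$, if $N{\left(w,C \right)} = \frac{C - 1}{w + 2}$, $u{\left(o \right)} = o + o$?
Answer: $900$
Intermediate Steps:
$u{\left(o \right)} = 2 o$
$N{\left(w,C \right)} = \frac{-1 + C}{2 + w}$
$l = -7$ ($l = 2 \left(-2\right) + \frac{-1 - 2}{2 - 1} = -4 + 1^{-1} \left(-3\right) = -4 + 1 \left(-3\right) = -4 - 3 = -7$)
$\left(l + \left(\sqrt{-8 + 9} - 6 \cdot 4\right)\right)^{2} = \left(-7 + \left(\sqrt{-8 + 9} - 6 \cdot 4\right)\right)^{2} = \left(-7 + \left(\sqrt{1} - 24\right)\right)^{2} = \left(-7 + \left(1 - 24\right)\right)^{2} = \left(-7 - 23\right)^{2} = \left(-30\right)^{2} = 900$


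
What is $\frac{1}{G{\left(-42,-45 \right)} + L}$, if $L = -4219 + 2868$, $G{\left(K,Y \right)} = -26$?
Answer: $- \frac{1}{1377} \approx -0.00072622$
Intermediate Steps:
$L = -1351$
$\frac{1}{G{\left(-42,-45 \right)} + L} = \frac{1}{-26 - 1351} = \frac{1}{-1377} = - \frac{1}{1377}$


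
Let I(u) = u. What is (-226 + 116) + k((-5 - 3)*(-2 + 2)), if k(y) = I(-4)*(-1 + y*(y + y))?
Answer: -106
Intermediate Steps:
k(y) = 4 - 8*y² (k(y) = -4*(-1 + y*(y + y)) = -4*(-1 + y*(2*y)) = -4*(-1 + 2*y²) = 4 - 8*y²)
(-226 + 116) + k((-5 - 3)*(-2 + 2)) = (-226 + 116) + (4 - 8*(-5 - 3)²*(-2 + 2)²) = -110 + (4 - 8*(-8*0)²) = -110 + (4 - 8*0²) = -110 + (4 - 8*0) = -110 + (4 + 0) = -110 + 4 = -106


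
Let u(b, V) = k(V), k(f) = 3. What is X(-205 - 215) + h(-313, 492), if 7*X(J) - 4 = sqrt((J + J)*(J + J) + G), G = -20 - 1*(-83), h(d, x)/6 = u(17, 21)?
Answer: 130/7 + 3*sqrt(78407)/7 ≈ 138.58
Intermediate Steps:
u(b, V) = 3
h(d, x) = 18 (h(d, x) = 6*3 = 18)
G = 63 (G = -20 + 83 = 63)
X(J) = 4/7 + sqrt(63 + 4*J**2)/7 (X(J) = 4/7 + sqrt((J + J)*(J + J) + 63)/7 = 4/7 + sqrt((2*J)*(2*J) + 63)/7 = 4/7 + sqrt(4*J**2 + 63)/7 = 4/7 + sqrt(63 + 4*J**2)/7)
X(-205 - 215) + h(-313, 492) = (4/7 + sqrt(63 + 4*(-205 - 215)**2)/7) + 18 = (4/7 + sqrt(63 + 4*(-420)**2)/7) + 18 = (4/7 + sqrt(63 + 4*176400)/7) + 18 = (4/7 + sqrt(63 + 705600)/7) + 18 = (4/7 + sqrt(705663)/7) + 18 = (4/7 + (3*sqrt(78407))/7) + 18 = (4/7 + 3*sqrt(78407)/7) + 18 = 130/7 + 3*sqrt(78407)/7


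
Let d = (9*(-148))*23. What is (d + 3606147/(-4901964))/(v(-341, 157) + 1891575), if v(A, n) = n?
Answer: -50060058417/3091067387216 ≈ -0.016195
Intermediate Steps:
d = -30636 (d = -1332*23 = -30636)
(d + 3606147/(-4901964))/(v(-341, 157) + 1891575) = (-30636 + 3606147/(-4901964))/(157 + 1891575) = (-30636 + 3606147*(-1/4901964))/1891732 = (-30636 - 1202049/1633988)*(1/1891732) = -50060058417/1633988*1/1891732 = -50060058417/3091067387216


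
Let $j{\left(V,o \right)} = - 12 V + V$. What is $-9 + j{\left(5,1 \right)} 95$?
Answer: $-5234$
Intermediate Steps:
$j{\left(V,o \right)} = - 11 V$
$-9 + j{\left(5,1 \right)} 95 = -9 + \left(-11\right) 5 \cdot 95 = -9 - 5225 = -5234$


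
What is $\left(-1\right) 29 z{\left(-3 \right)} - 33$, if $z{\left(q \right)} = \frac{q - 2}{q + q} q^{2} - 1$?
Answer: $- \frac{443}{2} \approx -221.5$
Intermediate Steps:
$z{\left(q \right)} = -1 + \frac{q \left(-2 + q\right)}{2}$ ($z{\left(q \right)} = \frac{-2 + q}{2 q} q^{2} - 1 = \frac{q \left(-2 + q\right)}{2} - 1 = -1 + \frac{q \left(-2 + q\right)}{2}$)
$\left(-1\right) 29 z{\left(-3 \right)} - 33 = \left(-1\right) 29 \left(-1 + \frac{\left(-3\right)^{2}}{2} - -3\right) - 33 = - 29 \left(-1 + \frac{1}{2} \cdot 9 + 3\right) - 33 = - 29 \left(-1 + \frac{9}{2} + 3\right) - 33 = \left(-29\right) \frac{13}{2} - 33 = - \frac{377}{2} - 33 = - \frac{443}{2}$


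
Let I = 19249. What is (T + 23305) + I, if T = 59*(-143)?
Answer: 34117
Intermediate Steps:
T = -8437
(T + 23305) + I = (-8437 + 23305) + 19249 = 14868 + 19249 = 34117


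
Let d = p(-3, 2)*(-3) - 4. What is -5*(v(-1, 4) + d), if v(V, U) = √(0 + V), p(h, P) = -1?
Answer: 5 - 5*I ≈ 5.0 - 5.0*I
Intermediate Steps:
v(V, U) = √V
d = -1 (d = -1*(-3) - 4 = 3 - 4 = -1)
-5*(v(-1, 4) + d) = -5*(√(-1) - 1) = -5*(I - 1) = -5*(-1 + I) = 5 - 5*I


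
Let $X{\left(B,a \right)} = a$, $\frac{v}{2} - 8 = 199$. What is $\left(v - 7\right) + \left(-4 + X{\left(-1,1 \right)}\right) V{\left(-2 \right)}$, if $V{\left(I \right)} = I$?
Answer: $413$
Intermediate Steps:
$v = 414$ ($v = 16 + 2 \cdot 199 = 16 + 398 = 414$)
$\left(v - 7\right) + \left(-4 + X{\left(-1,1 \right)}\right) V{\left(-2 \right)} = \left(414 - 7\right) + \left(-4 + 1\right) \left(-2\right) = 407 - -6 = 407 + 6 = 413$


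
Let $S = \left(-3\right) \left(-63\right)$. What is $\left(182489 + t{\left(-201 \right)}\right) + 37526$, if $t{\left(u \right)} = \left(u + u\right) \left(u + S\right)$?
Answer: $224839$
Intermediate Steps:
$S = 189$
$t{\left(u \right)} = 2 u \left(189 + u\right)$ ($t{\left(u \right)} = \left(u + u\right) \left(u + 189\right) = 2 u \left(189 + u\right)$)
$\left(182489 + t{\left(-201 \right)}\right) + 37526 = \left(182489 + 2 \left(-201\right) \left(189 - 201\right)\right) + 37526 = \left(182489 + 2 \left(-201\right) \left(-12\right)\right) + 37526 = \left(182489 + 4824\right) + 37526 = 187313 + 37526 = 224839$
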